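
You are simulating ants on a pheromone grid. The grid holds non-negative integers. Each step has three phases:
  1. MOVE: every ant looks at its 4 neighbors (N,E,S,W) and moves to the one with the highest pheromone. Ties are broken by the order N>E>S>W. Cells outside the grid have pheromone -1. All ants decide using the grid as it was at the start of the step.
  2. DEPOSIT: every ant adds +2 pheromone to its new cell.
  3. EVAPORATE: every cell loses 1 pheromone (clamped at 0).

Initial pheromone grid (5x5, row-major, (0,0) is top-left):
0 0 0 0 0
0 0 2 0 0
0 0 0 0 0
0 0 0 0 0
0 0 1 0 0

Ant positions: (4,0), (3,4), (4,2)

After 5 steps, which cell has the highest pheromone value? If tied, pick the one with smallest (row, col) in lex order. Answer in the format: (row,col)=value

Answer: (0,1)=1

Derivation:
Step 1: ant0:(4,0)->N->(3,0) | ant1:(3,4)->N->(2,4) | ant2:(4,2)->N->(3,2)
  grid max=1 at (1,2)
Step 2: ant0:(3,0)->N->(2,0) | ant1:(2,4)->N->(1,4) | ant2:(3,2)->N->(2,2)
  grid max=1 at (1,4)
Step 3: ant0:(2,0)->N->(1,0) | ant1:(1,4)->N->(0,4) | ant2:(2,2)->N->(1,2)
  grid max=1 at (0,4)
Step 4: ant0:(1,0)->N->(0,0) | ant1:(0,4)->S->(1,4) | ant2:(1,2)->N->(0,2)
  grid max=1 at (0,0)
Step 5: ant0:(0,0)->E->(0,1) | ant1:(1,4)->N->(0,4) | ant2:(0,2)->E->(0,3)
  grid max=1 at (0,1)
Final grid:
  0 1 0 1 1
  0 0 0 0 0
  0 0 0 0 0
  0 0 0 0 0
  0 0 0 0 0
Max pheromone 1 at (0,1)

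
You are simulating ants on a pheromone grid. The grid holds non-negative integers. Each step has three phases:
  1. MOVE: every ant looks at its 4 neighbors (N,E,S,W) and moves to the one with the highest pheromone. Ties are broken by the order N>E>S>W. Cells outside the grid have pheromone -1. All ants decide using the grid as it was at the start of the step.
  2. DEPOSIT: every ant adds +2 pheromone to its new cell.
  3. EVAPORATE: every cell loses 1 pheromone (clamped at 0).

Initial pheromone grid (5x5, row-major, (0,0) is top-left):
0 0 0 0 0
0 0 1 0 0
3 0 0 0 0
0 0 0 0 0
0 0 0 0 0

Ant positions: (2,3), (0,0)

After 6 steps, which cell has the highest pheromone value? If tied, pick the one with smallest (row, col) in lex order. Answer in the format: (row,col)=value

Answer: (0,2)=5

Derivation:
Step 1: ant0:(2,3)->N->(1,3) | ant1:(0,0)->E->(0,1)
  grid max=2 at (2,0)
Step 2: ant0:(1,3)->N->(0,3) | ant1:(0,1)->E->(0,2)
  grid max=1 at (0,2)
Step 3: ant0:(0,3)->W->(0,2) | ant1:(0,2)->E->(0,3)
  grid max=2 at (0,2)
Step 4: ant0:(0,2)->E->(0,3) | ant1:(0,3)->W->(0,2)
  grid max=3 at (0,2)
Step 5: ant0:(0,3)->W->(0,2) | ant1:(0,2)->E->(0,3)
  grid max=4 at (0,2)
Step 6: ant0:(0,2)->E->(0,3) | ant1:(0,3)->W->(0,2)
  grid max=5 at (0,2)
Final grid:
  0 0 5 5 0
  0 0 0 0 0
  0 0 0 0 0
  0 0 0 0 0
  0 0 0 0 0
Max pheromone 5 at (0,2)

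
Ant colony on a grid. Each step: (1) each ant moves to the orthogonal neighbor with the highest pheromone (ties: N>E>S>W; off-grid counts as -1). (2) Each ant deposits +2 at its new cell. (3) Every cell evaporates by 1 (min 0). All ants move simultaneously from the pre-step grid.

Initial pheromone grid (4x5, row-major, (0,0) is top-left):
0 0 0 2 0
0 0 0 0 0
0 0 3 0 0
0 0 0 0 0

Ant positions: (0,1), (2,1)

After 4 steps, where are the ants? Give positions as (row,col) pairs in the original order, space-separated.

Step 1: ant0:(0,1)->E->(0,2) | ant1:(2,1)->E->(2,2)
  grid max=4 at (2,2)
Step 2: ant0:(0,2)->E->(0,3) | ant1:(2,2)->N->(1,2)
  grid max=3 at (2,2)
Step 3: ant0:(0,3)->E->(0,4) | ant1:(1,2)->S->(2,2)
  grid max=4 at (2,2)
Step 4: ant0:(0,4)->W->(0,3) | ant1:(2,2)->N->(1,2)
  grid max=3 at (2,2)

(0,3) (1,2)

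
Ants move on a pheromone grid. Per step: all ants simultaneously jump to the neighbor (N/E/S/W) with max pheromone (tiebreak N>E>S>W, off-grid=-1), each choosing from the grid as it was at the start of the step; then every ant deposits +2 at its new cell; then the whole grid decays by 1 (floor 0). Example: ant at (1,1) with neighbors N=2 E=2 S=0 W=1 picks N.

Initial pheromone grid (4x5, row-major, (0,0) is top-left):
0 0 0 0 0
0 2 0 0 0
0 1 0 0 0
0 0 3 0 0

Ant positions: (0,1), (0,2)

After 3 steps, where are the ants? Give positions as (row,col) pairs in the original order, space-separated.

Step 1: ant0:(0,1)->S->(1,1) | ant1:(0,2)->E->(0,3)
  grid max=3 at (1,1)
Step 2: ant0:(1,1)->N->(0,1) | ant1:(0,3)->E->(0,4)
  grid max=2 at (1,1)
Step 3: ant0:(0,1)->S->(1,1) | ant1:(0,4)->S->(1,4)
  grid max=3 at (1,1)

(1,1) (1,4)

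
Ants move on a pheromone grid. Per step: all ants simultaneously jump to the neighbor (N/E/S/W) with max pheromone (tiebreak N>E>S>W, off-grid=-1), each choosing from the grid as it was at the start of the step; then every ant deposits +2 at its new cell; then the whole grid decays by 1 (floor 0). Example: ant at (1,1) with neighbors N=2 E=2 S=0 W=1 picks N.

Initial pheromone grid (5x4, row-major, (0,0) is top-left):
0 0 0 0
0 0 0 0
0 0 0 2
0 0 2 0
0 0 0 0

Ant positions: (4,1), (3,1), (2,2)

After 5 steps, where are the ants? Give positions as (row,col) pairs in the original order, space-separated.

Step 1: ant0:(4,1)->N->(3,1) | ant1:(3,1)->E->(3,2) | ant2:(2,2)->E->(2,3)
  grid max=3 at (2,3)
Step 2: ant0:(3,1)->E->(3,2) | ant1:(3,2)->W->(3,1) | ant2:(2,3)->N->(1,3)
  grid max=4 at (3,2)
Step 3: ant0:(3,2)->W->(3,1) | ant1:(3,1)->E->(3,2) | ant2:(1,3)->S->(2,3)
  grid max=5 at (3,2)
Step 4: ant0:(3,1)->E->(3,2) | ant1:(3,2)->W->(3,1) | ant2:(2,3)->N->(1,3)
  grid max=6 at (3,2)
Step 5: ant0:(3,2)->W->(3,1) | ant1:(3,1)->E->(3,2) | ant2:(1,3)->S->(2,3)
  grid max=7 at (3,2)

(3,1) (3,2) (2,3)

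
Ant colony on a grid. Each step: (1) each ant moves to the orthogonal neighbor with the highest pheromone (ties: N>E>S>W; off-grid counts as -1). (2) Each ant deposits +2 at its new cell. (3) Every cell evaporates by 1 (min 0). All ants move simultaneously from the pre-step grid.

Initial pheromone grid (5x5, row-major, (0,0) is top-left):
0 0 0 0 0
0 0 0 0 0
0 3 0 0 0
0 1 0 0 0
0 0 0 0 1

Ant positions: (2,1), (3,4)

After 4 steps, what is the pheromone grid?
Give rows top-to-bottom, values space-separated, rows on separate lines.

After step 1: ants at (3,1),(4,4)
  0 0 0 0 0
  0 0 0 0 0
  0 2 0 0 0
  0 2 0 0 0
  0 0 0 0 2
After step 2: ants at (2,1),(3,4)
  0 0 0 0 0
  0 0 0 0 0
  0 3 0 0 0
  0 1 0 0 1
  0 0 0 0 1
After step 3: ants at (3,1),(4,4)
  0 0 0 0 0
  0 0 0 0 0
  0 2 0 0 0
  0 2 0 0 0
  0 0 0 0 2
After step 4: ants at (2,1),(3,4)
  0 0 0 0 0
  0 0 0 0 0
  0 3 0 0 0
  0 1 0 0 1
  0 0 0 0 1

0 0 0 0 0
0 0 0 0 0
0 3 0 0 0
0 1 0 0 1
0 0 0 0 1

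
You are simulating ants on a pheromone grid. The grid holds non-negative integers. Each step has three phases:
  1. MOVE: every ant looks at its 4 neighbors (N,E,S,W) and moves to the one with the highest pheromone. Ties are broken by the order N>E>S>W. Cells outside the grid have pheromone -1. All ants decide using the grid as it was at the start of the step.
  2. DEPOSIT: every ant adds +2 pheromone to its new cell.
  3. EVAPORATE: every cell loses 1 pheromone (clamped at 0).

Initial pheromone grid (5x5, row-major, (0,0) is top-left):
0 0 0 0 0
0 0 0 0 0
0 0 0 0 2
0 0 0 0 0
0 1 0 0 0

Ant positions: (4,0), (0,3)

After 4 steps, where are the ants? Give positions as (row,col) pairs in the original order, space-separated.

Step 1: ant0:(4,0)->E->(4,1) | ant1:(0,3)->E->(0,4)
  grid max=2 at (4,1)
Step 2: ant0:(4,1)->N->(3,1) | ant1:(0,4)->S->(1,4)
  grid max=1 at (1,4)
Step 3: ant0:(3,1)->S->(4,1) | ant1:(1,4)->N->(0,4)
  grid max=2 at (4,1)
Step 4: ant0:(4,1)->N->(3,1) | ant1:(0,4)->S->(1,4)
  grid max=1 at (1,4)

(3,1) (1,4)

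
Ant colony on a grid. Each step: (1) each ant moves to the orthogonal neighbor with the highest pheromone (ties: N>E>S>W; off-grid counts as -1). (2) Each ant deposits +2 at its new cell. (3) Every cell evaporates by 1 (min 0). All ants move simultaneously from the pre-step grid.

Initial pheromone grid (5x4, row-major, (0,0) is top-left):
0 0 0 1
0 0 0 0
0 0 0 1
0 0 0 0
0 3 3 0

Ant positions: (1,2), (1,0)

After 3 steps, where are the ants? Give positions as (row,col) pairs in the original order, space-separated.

Step 1: ant0:(1,2)->N->(0,2) | ant1:(1,0)->N->(0,0)
  grid max=2 at (4,1)
Step 2: ant0:(0,2)->E->(0,3) | ant1:(0,0)->E->(0,1)
  grid max=1 at (0,1)
Step 3: ant0:(0,3)->S->(1,3) | ant1:(0,1)->E->(0,2)
  grid max=1 at (0,2)

(1,3) (0,2)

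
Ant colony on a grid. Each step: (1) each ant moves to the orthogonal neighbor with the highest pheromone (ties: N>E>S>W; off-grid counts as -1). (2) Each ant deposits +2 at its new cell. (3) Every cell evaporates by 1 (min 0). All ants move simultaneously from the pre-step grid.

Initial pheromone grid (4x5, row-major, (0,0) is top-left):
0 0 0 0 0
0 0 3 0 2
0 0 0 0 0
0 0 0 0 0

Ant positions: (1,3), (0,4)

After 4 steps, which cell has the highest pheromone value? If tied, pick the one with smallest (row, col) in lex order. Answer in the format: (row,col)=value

Answer: (1,2)=3

Derivation:
Step 1: ant0:(1,3)->W->(1,2) | ant1:(0,4)->S->(1,4)
  grid max=4 at (1,2)
Step 2: ant0:(1,2)->N->(0,2) | ant1:(1,4)->N->(0,4)
  grid max=3 at (1,2)
Step 3: ant0:(0,2)->S->(1,2) | ant1:(0,4)->S->(1,4)
  grid max=4 at (1,2)
Step 4: ant0:(1,2)->N->(0,2) | ant1:(1,4)->N->(0,4)
  grid max=3 at (1,2)
Final grid:
  0 0 1 0 1
  0 0 3 0 2
  0 0 0 0 0
  0 0 0 0 0
Max pheromone 3 at (1,2)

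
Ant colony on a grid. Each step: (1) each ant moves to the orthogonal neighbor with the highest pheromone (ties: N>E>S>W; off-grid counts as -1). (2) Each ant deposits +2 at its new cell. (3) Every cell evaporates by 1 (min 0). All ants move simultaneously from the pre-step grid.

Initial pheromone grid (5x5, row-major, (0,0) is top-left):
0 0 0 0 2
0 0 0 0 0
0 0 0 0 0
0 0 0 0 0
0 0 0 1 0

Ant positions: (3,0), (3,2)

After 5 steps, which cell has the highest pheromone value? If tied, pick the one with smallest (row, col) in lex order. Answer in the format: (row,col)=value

Step 1: ant0:(3,0)->N->(2,0) | ant1:(3,2)->N->(2,2)
  grid max=1 at (0,4)
Step 2: ant0:(2,0)->N->(1,0) | ant1:(2,2)->N->(1,2)
  grid max=1 at (1,0)
Step 3: ant0:(1,0)->N->(0,0) | ant1:(1,2)->N->(0,2)
  grid max=1 at (0,0)
Step 4: ant0:(0,0)->E->(0,1) | ant1:(0,2)->E->(0,3)
  grid max=1 at (0,1)
Step 5: ant0:(0,1)->E->(0,2) | ant1:(0,3)->E->(0,4)
  grid max=1 at (0,2)
Final grid:
  0 0 1 0 1
  0 0 0 0 0
  0 0 0 0 0
  0 0 0 0 0
  0 0 0 0 0
Max pheromone 1 at (0,2)

Answer: (0,2)=1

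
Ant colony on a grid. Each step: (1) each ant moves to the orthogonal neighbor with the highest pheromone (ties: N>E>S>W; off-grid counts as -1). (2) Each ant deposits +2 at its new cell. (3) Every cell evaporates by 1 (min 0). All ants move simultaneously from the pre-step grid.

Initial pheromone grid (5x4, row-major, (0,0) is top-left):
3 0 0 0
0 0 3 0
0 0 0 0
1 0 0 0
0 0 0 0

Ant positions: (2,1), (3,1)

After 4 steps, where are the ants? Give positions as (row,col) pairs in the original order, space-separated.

Step 1: ant0:(2,1)->N->(1,1) | ant1:(3,1)->W->(3,0)
  grid max=2 at (0,0)
Step 2: ant0:(1,1)->E->(1,2) | ant1:(3,0)->N->(2,0)
  grid max=3 at (1,2)
Step 3: ant0:(1,2)->N->(0,2) | ant1:(2,0)->S->(3,0)
  grid max=2 at (1,2)
Step 4: ant0:(0,2)->S->(1,2) | ant1:(3,0)->N->(2,0)
  grid max=3 at (1,2)

(1,2) (2,0)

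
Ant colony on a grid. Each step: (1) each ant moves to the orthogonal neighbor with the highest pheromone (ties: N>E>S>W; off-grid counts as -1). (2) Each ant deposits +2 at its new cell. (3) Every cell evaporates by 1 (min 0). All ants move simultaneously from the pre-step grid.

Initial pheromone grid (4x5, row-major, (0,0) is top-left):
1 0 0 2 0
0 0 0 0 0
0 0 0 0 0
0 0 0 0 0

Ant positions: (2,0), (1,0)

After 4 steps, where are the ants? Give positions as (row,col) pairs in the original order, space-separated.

Step 1: ant0:(2,0)->N->(1,0) | ant1:(1,0)->N->(0,0)
  grid max=2 at (0,0)
Step 2: ant0:(1,0)->N->(0,0) | ant1:(0,0)->S->(1,0)
  grid max=3 at (0,0)
Step 3: ant0:(0,0)->S->(1,0) | ant1:(1,0)->N->(0,0)
  grid max=4 at (0,0)
Step 4: ant0:(1,0)->N->(0,0) | ant1:(0,0)->S->(1,0)
  grid max=5 at (0,0)

(0,0) (1,0)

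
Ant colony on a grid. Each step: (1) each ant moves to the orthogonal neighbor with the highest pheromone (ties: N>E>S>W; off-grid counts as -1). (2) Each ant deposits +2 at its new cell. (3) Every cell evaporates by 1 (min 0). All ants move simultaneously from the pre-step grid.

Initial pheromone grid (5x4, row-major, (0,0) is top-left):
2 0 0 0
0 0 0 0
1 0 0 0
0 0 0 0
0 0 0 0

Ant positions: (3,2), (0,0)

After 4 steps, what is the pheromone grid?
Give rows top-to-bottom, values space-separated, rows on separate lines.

After step 1: ants at (2,2),(0,1)
  1 1 0 0
  0 0 0 0
  0 0 1 0
  0 0 0 0
  0 0 0 0
After step 2: ants at (1,2),(0,0)
  2 0 0 0
  0 0 1 0
  0 0 0 0
  0 0 0 0
  0 0 0 0
After step 3: ants at (0,2),(0,1)
  1 1 1 0
  0 0 0 0
  0 0 0 0
  0 0 0 0
  0 0 0 0
After step 4: ants at (0,1),(0,2)
  0 2 2 0
  0 0 0 0
  0 0 0 0
  0 0 0 0
  0 0 0 0

0 2 2 0
0 0 0 0
0 0 0 0
0 0 0 0
0 0 0 0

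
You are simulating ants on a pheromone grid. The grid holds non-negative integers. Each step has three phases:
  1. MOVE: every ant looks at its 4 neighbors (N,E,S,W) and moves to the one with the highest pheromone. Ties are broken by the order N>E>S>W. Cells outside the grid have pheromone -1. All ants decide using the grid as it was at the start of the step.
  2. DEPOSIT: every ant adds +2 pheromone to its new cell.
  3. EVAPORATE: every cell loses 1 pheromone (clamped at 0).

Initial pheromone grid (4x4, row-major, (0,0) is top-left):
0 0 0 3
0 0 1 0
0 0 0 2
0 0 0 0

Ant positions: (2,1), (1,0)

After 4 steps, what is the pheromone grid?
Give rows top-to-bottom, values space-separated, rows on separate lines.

After step 1: ants at (1,1),(0,0)
  1 0 0 2
  0 1 0 0
  0 0 0 1
  0 0 0 0
After step 2: ants at (0,1),(0,1)
  0 3 0 1
  0 0 0 0
  0 0 0 0
  0 0 0 0
After step 3: ants at (0,2),(0,2)
  0 2 3 0
  0 0 0 0
  0 0 0 0
  0 0 0 0
After step 4: ants at (0,1),(0,1)
  0 5 2 0
  0 0 0 0
  0 0 0 0
  0 0 0 0

0 5 2 0
0 0 0 0
0 0 0 0
0 0 0 0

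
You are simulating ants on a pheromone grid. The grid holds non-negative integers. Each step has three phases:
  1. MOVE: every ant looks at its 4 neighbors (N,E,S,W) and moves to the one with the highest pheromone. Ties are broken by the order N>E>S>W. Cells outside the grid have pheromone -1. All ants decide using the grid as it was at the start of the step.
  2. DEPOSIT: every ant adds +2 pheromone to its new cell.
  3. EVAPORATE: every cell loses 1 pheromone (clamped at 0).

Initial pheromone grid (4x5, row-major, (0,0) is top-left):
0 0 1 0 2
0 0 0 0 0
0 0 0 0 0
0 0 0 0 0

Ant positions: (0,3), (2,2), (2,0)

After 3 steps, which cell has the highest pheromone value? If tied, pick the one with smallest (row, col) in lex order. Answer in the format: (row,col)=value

Step 1: ant0:(0,3)->E->(0,4) | ant1:(2,2)->N->(1,2) | ant2:(2,0)->N->(1,0)
  grid max=3 at (0,4)
Step 2: ant0:(0,4)->S->(1,4) | ant1:(1,2)->N->(0,2) | ant2:(1,0)->N->(0,0)
  grid max=2 at (0,4)
Step 3: ant0:(1,4)->N->(0,4) | ant1:(0,2)->E->(0,3) | ant2:(0,0)->E->(0,1)
  grid max=3 at (0,4)
Final grid:
  0 1 0 1 3
  0 0 0 0 0
  0 0 0 0 0
  0 0 0 0 0
Max pheromone 3 at (0,4)

Answer: (0,4)=3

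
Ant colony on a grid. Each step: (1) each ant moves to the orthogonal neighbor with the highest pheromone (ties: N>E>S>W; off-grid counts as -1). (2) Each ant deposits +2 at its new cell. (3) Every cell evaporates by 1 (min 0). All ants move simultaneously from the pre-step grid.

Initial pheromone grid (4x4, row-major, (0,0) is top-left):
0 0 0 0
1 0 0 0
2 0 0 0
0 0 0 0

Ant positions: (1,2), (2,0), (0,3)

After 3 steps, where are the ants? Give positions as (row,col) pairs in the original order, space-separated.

Step 1: ant0:(1,2)->N->(0,2) | ant1:(2,0)->N->(1,0) | ant2:(0,3)->S->(1,3)
  grid max=2 at (1,0)
Step 2: ant0:(0,2)->E->(0,3) | ant1:(1,0)->S->(2,0) | ant2:(1,3)->N->(0,3)
  grid max=3 at (0,3)
Step 3: ant0:(0,3)->S->(1,3) | ant1:(2,0)->N->(1,0) | ant2:(0,3)->S->(1,3)
  grid max=3 at (1,3)

(1,3) (1,0) (1,3)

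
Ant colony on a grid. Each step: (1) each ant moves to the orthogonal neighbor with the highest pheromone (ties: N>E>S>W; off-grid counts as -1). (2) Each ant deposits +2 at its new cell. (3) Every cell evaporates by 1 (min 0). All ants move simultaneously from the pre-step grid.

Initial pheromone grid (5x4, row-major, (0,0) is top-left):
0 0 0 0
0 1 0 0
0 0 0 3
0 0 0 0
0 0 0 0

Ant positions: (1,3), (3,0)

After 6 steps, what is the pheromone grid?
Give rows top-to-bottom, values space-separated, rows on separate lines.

After step 1: ants at (2,3),(2,0)
  0 0 0 0
  0 0 0 0
  1 0 0 4
  0 0 0 0
  0 0 0 0
After step 2: ants at (1,3),(1,0)
  0 0 0 0
  1 0 0 1
  0 0 0 3
  0 0 0 0
  0 0 0 0
After step 3: ants at (2,3),(0,0)
  1 0 0 0
  0 0 0 0
  0 0 0 4
  0 0 0 0
  0 0 0 0
After step 4: ants at (1,3),(0,1)
  0 1 0 0
  0 0 0 1
  0 0 0 3
  0 0 0 0
  0 0 0 0
After step 5: ants at (2,3),(0,2)
  0 0 1 0
  0 0 0 0
  0 0 0 4
  0 0 0 0
  0 0 0 0
After step 6: ants at (1,3),(0,3)
  0 0 0 1
  0 0 0 1
  0 0 0 3
  0 0 0 0
  0 0 0 0

0 0 0 1
0 0 0 1
0 0 0 3
0 0 0 0
0 0 0 0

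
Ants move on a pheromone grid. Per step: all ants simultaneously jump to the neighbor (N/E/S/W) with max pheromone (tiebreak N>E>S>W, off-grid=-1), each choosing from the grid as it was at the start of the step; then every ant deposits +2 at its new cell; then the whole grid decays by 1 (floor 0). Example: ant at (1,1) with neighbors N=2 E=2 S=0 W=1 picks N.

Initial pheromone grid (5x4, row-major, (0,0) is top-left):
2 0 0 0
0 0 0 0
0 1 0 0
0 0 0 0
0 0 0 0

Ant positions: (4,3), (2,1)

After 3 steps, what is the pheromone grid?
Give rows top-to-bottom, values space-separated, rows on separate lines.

After step 1: ants at (3,3),(1,1)
  1 0 0 0
  0 1 0 0
  0 0 0 0
  0 0 0 1
  0 0 0 0
After step 2: ants at (2,3),(0,1)
  0 1 0 0
  0 0 0 0
  0 0 0 1
  0 0 0 0
  0 0 0 0
After step 3: ants at (1,3),(0,2)
  0 0 1 0
  0 0 0 1
  0 0 0 0
  0 0 0 0
  0 0 0 0

0 0 1 0
0 0 0 1
0 0 0 0
0 0 0 0
0 0 0 0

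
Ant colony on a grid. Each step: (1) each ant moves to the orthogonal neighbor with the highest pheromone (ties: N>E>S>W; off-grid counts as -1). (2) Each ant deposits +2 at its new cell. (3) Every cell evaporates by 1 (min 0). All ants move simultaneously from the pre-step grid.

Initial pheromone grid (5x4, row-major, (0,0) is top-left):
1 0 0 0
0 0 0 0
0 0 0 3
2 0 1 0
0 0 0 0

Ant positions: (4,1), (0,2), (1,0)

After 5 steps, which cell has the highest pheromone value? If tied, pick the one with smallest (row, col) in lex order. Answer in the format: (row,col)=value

Step 1: ant0:(4,1)->N->(3,1) | ant1:(0,2)->E->(0,3) | ant2:(1,0)->N->(0,0)
  grid max=2 at (0,0)
Step 2: ant0:(3,1)->W->(3,0) | ant1:(0,3)->S->(1,3) | ant2:(0,0)->E->(0,1)
  grid max=2 at (3,0)
Step 3: ant0:(3,0)->N->(2,0) | ant1:(1,3)->S->(2,3) | ant2:(0,1)->W->(0,0)
  grid max=2 at (0,0)
Step 4: ant0:(2,0)->S->(3,0) | ant1:(2,3)->N->(1,3) | ant2:(0,0)->E->(0,1)
  grid max=2 at (3,0)
Step 5: ant0:(3,0)->N->(2,0) | ant1:(1,3)->S->(2,3) | ant2:(0,1)->W->(0,0)
  grid max=2 at (0,0)
Final grid:
  2 0 0 0
  0 0 0 0
  1 0 0 2
  1 0 0 0
  0 0 0 0
Max pheromone 2 at (0,0)

Answer: (0,0)=2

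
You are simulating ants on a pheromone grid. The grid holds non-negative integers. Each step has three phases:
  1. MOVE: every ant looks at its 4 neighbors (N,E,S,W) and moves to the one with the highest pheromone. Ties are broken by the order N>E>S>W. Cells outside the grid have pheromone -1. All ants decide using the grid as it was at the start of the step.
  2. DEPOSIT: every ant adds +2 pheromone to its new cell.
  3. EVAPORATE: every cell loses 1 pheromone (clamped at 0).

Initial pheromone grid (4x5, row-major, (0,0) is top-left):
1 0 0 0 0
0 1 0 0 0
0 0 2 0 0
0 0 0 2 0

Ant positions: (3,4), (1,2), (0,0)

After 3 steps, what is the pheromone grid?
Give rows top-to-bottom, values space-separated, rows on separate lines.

After step 1: ants at (3,3),(2,2),(0,1)
  0 1 0 0 0
  0 0 0 0 0
  0 0 3 0 0
  0 0 0 3 0
After step 2: ants at (2,3),(1,2),(0,2)
  0 0 1 0 0
  0 0 1 0 0
  0 0 2 1 0
  0 0 0 2 0
After step 3: ants at (3,3),(2,2),(1,2)
  0 0 0 0 0
  0 0 2 0 0
  0 0 3 0 0
  0 0 0 3 0

0 0 0 0 0
0 0 2 0 0
0 0 3 0 0
0 0 0 3 0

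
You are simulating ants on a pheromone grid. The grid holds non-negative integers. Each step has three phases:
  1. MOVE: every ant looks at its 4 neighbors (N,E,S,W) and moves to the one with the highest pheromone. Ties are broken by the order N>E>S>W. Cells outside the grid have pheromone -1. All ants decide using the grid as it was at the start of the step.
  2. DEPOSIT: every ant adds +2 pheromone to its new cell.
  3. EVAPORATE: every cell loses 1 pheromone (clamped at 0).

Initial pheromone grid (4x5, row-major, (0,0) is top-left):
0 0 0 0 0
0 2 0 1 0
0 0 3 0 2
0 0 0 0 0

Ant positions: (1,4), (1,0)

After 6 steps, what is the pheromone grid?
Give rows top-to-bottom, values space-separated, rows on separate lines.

After step 1: ants at (2,4),(1,1)
  0 0 0 0 0
  0 3 0 0 0
  0 0 2 0 3
  0 0 0 0 0
After step 2: ants at (1,4),(0,1)
  0 1 0 0 0
  0 2 0 0 1
  0 0 1 0 2
  0 0 0 0 0
After step 3: ants at (2,4),(1,1)
  0 0 0 0 0
  0 3 0 0 0
  0 0 0 0 3
  0 0 0 0 0
After step 4: ants at (1,4),(0,1)
  0 1 0 0 0
  0 2 0 0 1
  0 0 0 0 2
  0 0 0 0 0
After step 5: ants at (2,4),(1,1)
  0 0 0 0 0
  0 3 0 0 0
  0 0 0 0 3
  0 0 0 0 0
After step 6: ants at (1,4),(0,1)
  0 1 0 0 0
  0 2 0 0 1
  0 0 0 0 2
  0 0 0 0 0

0 1 0 0 0
0 2 0 0 1
0 0 0 0 2
0 0 0 0 0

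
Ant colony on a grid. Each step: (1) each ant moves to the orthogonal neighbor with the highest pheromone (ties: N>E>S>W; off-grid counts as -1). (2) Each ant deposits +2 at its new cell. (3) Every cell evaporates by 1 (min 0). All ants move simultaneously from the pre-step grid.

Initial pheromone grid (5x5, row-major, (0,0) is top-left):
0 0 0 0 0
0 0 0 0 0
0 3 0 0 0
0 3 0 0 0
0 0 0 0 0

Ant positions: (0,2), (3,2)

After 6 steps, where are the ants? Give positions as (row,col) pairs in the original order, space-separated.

Step 1: ant0:(0,2)->E->(0,3) | ant1:(3,2)->W->(3,1)
  grid max=4 at (3,1)
Step 2: ant0:(0,3)->E->(0,4) | ant1:(3,1)->N->(2,1)
  grid max=3 at (2,1)
Step 3: ant0:(0,4)->S->(1,4) | ant1:(2,1)->S->(3,1)
  grid max=4 at (3,1)
Step 4: ant0:(1,4)->N->(0,4) | ant1:(3,1)->N->(2,1)
  grid max=3 at (2,1)
Step 5: ant0:(0,4)->S->(1,4) | ant1:(2,1)->S->(3,1)
  grid max=4 at (3,1)
Step 6: ant0:(1,4)->N->(0,4) | ant1:(3,1)->N->(2,1)
  grid max=3 at (2,1)

(0,4) (2,1)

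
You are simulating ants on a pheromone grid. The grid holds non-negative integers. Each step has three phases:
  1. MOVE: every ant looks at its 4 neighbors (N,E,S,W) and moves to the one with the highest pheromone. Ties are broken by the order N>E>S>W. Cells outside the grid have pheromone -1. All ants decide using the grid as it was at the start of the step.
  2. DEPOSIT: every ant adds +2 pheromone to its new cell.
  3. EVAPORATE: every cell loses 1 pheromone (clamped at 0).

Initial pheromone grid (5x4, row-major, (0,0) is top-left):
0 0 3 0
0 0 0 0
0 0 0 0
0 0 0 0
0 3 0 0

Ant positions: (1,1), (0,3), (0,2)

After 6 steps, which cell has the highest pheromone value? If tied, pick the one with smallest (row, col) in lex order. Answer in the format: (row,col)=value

Answer: (0,2)=15

Derivation:
Step 1: ant0:(1,1)->N->(0,1) | ant1:(0,3)->W->(0,2) | ant2:(0,2)->E->(0,3)
  grid max=4 at (0,2)
Step 2: ant0:(0,1)->E->(0,2) | ant1:(0,2)->E->(0,3) | ant2:(0,3)->W->(0,2)
  grid max=7 at (0,2)
Step 3: ant0:(0,2)->E->(0,3) | ant1:(0,3)->W->(0,2) | ant2:(0,2)->E->(0,3)
  grid max=8 at (0,2)
Step 4: ant0:(0,3)->W->(0,2) | ant1:(0,2)->E->(0,3) | ant2:(0,3)->W->(0,2)
  grid max=11 at (0,2)
Step 5: ant0:(0,2)->E->(0,3) | ant1:(0,3)->W->(0,2) | ant2:(0,2)->E->(0,3)
  grid max=12 at (0,2)
Step 6: ant0:(0,3)->W->(0,2) | ant1:(0,2)->E->(0,3) | ant2:(0,3)->W->(0,2)
  grid max=15 at (0,2)
Final grid:
  0 0 15 10
  0 0 0 0
  0 0 0 0
  0 0 0 0
  0 0 0 0
Max pheromone 15 at (0,2)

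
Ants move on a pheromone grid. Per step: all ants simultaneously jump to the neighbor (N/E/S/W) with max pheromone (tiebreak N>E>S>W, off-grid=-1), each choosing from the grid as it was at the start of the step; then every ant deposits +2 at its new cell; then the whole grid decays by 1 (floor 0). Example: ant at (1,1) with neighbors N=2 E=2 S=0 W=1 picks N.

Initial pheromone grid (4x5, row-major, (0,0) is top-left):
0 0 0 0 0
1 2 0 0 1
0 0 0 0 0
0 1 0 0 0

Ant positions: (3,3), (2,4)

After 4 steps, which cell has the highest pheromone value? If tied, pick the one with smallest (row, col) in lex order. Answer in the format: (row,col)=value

Step 1: ant0:(3,3)->N->(2,3) | ant1:(2,4)->N->(1,4)
  grid max=2 at (1,4)
Step 2: ant0:(2,3)->N->(1,3) | ant1:(1,4)->N->(0,4)
  grid max=1 at (0,4)
Step 3: ant0:(1,3)->E->(1,4) | ant1:(0,4)->S->(1,4)
  grid max=4 at (1,4)
Step 4: ant0:(1,4)->N->(0,4) | ant1:(1,4)->N->(0,4)
  grid max=3 at (0,4)
Final grid:
  0 0 0 0 3
  0 0 0 0 3
  0 0 0 0 0
  0 0 0 0 0
Max pheromone 3 at (0,4)

Answer: (0,4)=3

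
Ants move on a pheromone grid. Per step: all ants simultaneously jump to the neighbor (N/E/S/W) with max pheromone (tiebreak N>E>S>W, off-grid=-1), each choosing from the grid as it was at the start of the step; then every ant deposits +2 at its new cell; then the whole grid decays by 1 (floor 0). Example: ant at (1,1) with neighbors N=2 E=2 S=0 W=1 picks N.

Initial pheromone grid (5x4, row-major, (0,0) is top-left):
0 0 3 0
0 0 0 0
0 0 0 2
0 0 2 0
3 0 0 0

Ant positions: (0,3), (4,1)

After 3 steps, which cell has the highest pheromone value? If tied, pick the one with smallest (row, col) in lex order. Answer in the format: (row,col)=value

Answer: (0,2)=4

Derivation:
Step 1: ant0:(0,3)->W->(0,2) | ant1:(4,1)->W->(4,0)
  grid max=4 at (0,2)
Step 2: ant0:(0,2)->E->(0,3) | ant1:(4,0)->N->(3,0)
  grid max=3 at (0,2)
Step 3: ant0:(0,3)->W->(0,2) | ant1:(3,0)->S->(4,0)
  grid max=4 at (0,2)
Final grid:
  0 0 4 0
  0 0 0 0
  0 0 0 0
  0 0 0 0
  4 0 0 0
Max pheromone 4 at (0,2)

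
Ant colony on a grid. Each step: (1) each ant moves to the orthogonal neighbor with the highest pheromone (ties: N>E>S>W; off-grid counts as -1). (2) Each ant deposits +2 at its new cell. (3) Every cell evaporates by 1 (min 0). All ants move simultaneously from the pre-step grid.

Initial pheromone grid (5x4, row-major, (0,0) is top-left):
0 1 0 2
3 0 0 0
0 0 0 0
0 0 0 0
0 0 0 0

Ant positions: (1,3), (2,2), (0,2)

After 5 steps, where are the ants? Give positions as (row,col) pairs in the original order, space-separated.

Step 1: ant0:(1,3)->N->(0,3) | ant1:(2,2)->N->(1,2) | ant2:(0,2)->E->(0,3)
  grid max=5 at (0,3)
Step 2: ant0:(0,3)->S->(1,3) | ant1:(1,2)->N->(0,2) | ant2:(0,3)->S->(1,3)
  grid max=4 at (0,3)
Step 3: ant0:(1,3)->N->(0,3) | ant1:(0,2)->E->(0,3) | ant2:(1,3)->N->(0,3)
  grid max=9 at (0,3)
Step 4: ant0:(0,3)->S->(1,3) | ant1:(0,3)->S->(1,3) | ant2:(0,3)->S->(1,3)
  grid max=8 at (0,3)
Step 5: ant0:(1,3)->N->(0,3) | ant1:(1,3)->N->(0,3) | ant2:(1,3)->N->(0,3)
  grid max=13 at (0,3)

(0,3) (0,3) (0,3)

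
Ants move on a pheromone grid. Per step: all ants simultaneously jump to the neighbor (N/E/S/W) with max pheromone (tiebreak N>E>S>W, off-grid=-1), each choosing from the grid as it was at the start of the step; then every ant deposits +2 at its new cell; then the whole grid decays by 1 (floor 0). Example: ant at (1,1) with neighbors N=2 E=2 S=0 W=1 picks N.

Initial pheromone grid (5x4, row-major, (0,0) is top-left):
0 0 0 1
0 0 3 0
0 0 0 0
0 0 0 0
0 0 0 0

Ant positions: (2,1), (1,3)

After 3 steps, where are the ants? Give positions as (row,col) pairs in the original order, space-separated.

Step 1: ant0:(2,1)->N->(1,1) | ant1:(1,3)->W->(1,2)
  grid max=4 at (1,2)
Step 2: ant0:(1,1)->E->(1,2) | ant1:(1,2)->W->(1,1)
  grid max=5 at (1,2)
Step 3: ant0:(1,2)->W->(1,1) | ant1:(1,1)->E->(1,2)
  grid max=6 at (1,2)

(1,1) (1,2)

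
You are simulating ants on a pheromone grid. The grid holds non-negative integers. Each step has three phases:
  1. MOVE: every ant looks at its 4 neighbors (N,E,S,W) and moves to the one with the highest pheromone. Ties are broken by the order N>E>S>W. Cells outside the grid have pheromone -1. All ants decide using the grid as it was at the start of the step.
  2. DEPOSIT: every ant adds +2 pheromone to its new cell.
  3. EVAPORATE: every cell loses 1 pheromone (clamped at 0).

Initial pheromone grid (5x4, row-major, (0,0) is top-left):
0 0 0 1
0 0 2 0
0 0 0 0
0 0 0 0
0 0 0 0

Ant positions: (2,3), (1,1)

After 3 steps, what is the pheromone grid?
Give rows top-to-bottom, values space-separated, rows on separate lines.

After step 1: ants at (1,3),(1,2)
  0 0 0 0
  0 0 3 1
  0 0 0 0
  0 0 0 0
  0 0 0 0
After step 2: ants at (1,2),(1,3)
  0 0 0 0
  0 0 4 2
  0 0 0 0
  0 0 0 0
  0 0 0 0
After step 3: ants at (1,3),(1,2)
  0 0 0 0
  0 0 5 3
  0 0 0 0
  0 0 0 0
  0 0 0 0

0 0 0 0
0 0 5 3
0 0 0 0
0 0 0 0
0 0 0 0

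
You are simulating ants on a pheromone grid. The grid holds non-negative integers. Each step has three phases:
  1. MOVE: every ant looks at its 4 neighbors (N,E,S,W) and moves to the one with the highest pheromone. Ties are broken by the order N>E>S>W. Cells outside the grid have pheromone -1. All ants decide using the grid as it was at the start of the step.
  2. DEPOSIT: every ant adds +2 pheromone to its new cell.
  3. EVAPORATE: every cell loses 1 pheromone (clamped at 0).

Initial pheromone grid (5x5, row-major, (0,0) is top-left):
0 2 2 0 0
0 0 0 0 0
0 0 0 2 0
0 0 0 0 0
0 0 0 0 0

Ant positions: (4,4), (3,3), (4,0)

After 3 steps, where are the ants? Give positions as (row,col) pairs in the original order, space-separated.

Step 1: ant0:(4,4)->N->(3,4) | ant1:(3,3)->N->(2,3) | ant2:(4,0)->N->(3,0)
  grid max=3 at (2,3)
Step 2: ant0:(3,4)->N->(2,4) | ant1:(2,3)->N->(1,3) | ant2:(3,0)->N->(2,0)
  grid max=2 at (2,3)
Step 3: ant0:(2,4)->W->(2,3) | ant1:(1,3)->S->(2,3) | ant2:(2,0)->N->(1,0)
  grid max=5 at (2,3)

(2,3) (2,3) (1,0)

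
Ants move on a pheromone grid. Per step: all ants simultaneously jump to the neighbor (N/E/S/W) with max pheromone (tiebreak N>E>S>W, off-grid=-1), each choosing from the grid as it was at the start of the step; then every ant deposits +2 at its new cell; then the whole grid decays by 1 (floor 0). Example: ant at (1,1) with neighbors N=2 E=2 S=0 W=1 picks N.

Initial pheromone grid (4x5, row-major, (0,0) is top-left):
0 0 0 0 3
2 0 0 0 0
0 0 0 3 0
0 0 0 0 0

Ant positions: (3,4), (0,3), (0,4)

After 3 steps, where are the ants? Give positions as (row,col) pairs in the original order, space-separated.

Step 1: ant0:(3,4)->N->(2,4) | ant1:(0,3)->E->(0,4) | ant2:(0,4)->S->(1,4)
  grid max=4 at (0,4)
Step 2: ant0:(2,4)->W->(2,3) | ant1:(0,4)->S->(1,4) | ant2:(1,4)->N->(0,4)
  grid max=5 at (0,4)
Step 3: ant0:(2,3)->N->(1,3) | ant1:(1,4)->N->(0,4) | ant2:(0,4)->S->(1,4)
  grid max=6 at (0,4)

(1,3) (0,4) (1,4)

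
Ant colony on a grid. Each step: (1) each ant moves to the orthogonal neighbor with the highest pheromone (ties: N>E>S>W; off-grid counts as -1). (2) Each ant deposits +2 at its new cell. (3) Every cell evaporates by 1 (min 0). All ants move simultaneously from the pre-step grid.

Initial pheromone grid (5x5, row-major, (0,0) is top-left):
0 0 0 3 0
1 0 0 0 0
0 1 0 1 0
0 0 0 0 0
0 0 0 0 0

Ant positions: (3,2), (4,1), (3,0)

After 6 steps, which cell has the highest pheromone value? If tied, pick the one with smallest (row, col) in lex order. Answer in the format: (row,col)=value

Step 1: ant0:(3,2)->N->(2,2) | ant1:(4,1)->N->(3,1) | ant2:(3,0)->N->(2,0)
  grid max=2 at (0,3)
Step 2: ant0:(2,2)->N->(1,2) | ant1:(3,1)->N->(2,1) | ant2:(2,0)->N->(1,0)
  grid max=1 at (0,3)
Step 3: ant0:(1,2)->N->(0,2) | ant1:(2,1)->N->(1,1) | ant2:(1,0)->N->(0,0)
  grid max=1 at (0,0)
Step 4: ant0:(0,2)->E->(0,3) | ant1:(1,1)->N->(0,1) | ant2:(0,0)->E->(0,1)
  grid max=3 at (0,1)
Step 5: ant0:(0,3)->E->(0,4) | ant1:(0,1)->E->(0,2) | ant2:(0,1)->E->(0,2)
  grid max=3 at (0,2)
Step 6: ant0:(0,4)->S->(1,4) | ant1:(0,2)->W->(0,1) | ant2:(0,2)->W->(0,1)
  grid max=5 at (0,1)
Final grid:
  0 5 2 0 0
  0 0 0 0 1
  0 0 0 0 0
  0 0 0 0 0
  0 0 0 0 0
Max pheromone 5 at (0,1)

Answer: (0,1)=5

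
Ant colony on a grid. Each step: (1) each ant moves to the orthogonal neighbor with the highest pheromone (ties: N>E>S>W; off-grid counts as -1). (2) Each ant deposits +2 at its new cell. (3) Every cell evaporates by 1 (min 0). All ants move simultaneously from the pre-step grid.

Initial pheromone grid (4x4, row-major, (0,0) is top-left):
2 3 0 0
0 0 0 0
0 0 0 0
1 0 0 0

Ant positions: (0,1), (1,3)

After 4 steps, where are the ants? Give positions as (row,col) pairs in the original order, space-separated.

Step 1: ant0:(0,1)->W->(0,0) | ant1:(1,3)->N->(0,3)
  grid max=3 at (0,0)
Step 2: ant0:(0,0)->E->(0,1) | ant1:(0,3)->S->(1,3)
  grid max=3 at (0,1)
Step 3: ant0:(0,1)->W->(0,0) | ant1:(1,3)->N->(0,3)
  grid max=3 at (0,0)
Step 4: ant0:(0,0)->E->(0,1) | ant1:(0,3)->S->(1,3)
  grid max=3 at (0,1)

(0,1) (1,3)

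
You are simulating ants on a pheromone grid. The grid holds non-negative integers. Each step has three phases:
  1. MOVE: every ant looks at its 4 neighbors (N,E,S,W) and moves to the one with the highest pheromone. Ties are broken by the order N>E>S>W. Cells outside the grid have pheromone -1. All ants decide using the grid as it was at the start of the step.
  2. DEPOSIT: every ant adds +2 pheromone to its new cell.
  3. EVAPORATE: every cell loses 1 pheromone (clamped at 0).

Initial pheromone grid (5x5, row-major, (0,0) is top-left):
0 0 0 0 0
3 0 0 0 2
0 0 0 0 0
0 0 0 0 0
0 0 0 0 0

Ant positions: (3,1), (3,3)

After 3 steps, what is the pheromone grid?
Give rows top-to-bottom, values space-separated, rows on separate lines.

After step 1: ants at (2,1),(2,3)
  0 0 0 0 0
  2 0 0 0 1
  0 1 0 1 0
  0 0 0 0 0
  0 0 0 0 0
After step 2: ants at (1,1),(1,3)
  0 0 0 0 0
  1 1 0 1 0
  0 0 0 0 0
  0 0 0 0 0
  0 0 0 0 0
After step 3: ants at (1,0),(0,3)
  0 0 0 1 0
  2 0 0 0 0
  0 0 0 0 0
  0 0 0 0 0
  0 0 0 0 0

0 0 0 1 0
2 0 0 0 0
0 0 0 0 0
0 0 0 0 0
0 0 0 0 0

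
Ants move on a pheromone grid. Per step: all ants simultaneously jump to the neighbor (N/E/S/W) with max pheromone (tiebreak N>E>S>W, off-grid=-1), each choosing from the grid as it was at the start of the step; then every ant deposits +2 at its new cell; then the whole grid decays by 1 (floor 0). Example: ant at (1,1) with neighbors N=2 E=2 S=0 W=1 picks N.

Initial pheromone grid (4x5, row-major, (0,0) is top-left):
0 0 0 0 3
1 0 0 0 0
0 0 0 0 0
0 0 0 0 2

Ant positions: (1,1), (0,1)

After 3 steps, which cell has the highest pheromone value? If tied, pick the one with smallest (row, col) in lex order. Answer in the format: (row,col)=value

Answer: (0,4)=2

Derivation:
Step 1: ant0:(1,1)->W->(1,0) | ant1:(0,1)->E->(0,2)
  grid max=2 at (0,4)
Step 2: ant0:(1,0)->N->(0,0) | ant1:(0,2)->E->(0,3)
  grid max=1 at (0,0)
Step 3: ant0:(0,0)->S->(1,0) | ant1:(0,3)->E->(0,4)
  grid max=2 at (0,4)
Final grid:
  0 0 0 0 2
  2 0 0 0 0
  0 0 0 0 0
  0 0 0 0 0
Max pheromone 2 at (0,4)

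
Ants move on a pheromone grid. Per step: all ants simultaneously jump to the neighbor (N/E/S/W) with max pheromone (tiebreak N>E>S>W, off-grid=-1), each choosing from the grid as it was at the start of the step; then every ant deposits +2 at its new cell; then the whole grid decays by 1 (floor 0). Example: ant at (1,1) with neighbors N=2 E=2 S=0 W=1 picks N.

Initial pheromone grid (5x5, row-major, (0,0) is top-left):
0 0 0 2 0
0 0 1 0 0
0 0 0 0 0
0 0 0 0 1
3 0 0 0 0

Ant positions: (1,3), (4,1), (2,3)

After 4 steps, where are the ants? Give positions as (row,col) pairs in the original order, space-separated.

Step 1: ant0:(1,3)->N->(0,3) | ant1:(4,1)->W->(4,0) | ant2:(2,3)->N->(1,3)
  grid max=4 at (4,0)
Step 2: ant0:(0,3)->S->(1,3) | ant1:(4,0)->N->(3,0) | ant2:(1,3)->N->(0,3)
  grid max=4 at (0,3)
Step 3: ant0:(1,3)->N->(0,3) | ant1:(3,0)->S->(4,0) | ant2:(0,3)->S->(1,3)
  grid max=5 at (0,3)
Step 4: ant0:(0,3)->S->(1,3) | ant1:(4,0)->N->(3,0) | ant2:(1,3)->N->(0,3)
  grid max=6 at (0,3)

(1,3) (3,0) (0,3)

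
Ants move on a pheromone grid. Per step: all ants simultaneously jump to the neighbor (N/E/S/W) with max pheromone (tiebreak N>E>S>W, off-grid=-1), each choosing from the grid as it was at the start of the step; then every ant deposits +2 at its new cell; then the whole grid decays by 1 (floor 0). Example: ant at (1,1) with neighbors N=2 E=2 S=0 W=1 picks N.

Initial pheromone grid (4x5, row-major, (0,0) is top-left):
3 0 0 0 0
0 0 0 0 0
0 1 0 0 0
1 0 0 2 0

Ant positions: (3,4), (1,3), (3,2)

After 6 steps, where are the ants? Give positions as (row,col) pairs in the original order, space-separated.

Step 1: ant0:(3,4)->W->(3,3) | ant1:(1,3)->N->(0,3) | ant2:(3,2)->E->(3,3)
  grid max=5 at (3,3)
Step 2: ant0:(3,3)->N->(2,3) | ant1:(0,3)->E->(0,4) | ant2:(3,3)->N->(2,3)
  grid max=4 at (3,3)
Step 3: ant0:(2,3)->S->(3,3) | ant1:(0,4)->S->(1,4) | ant2:(2,3)->S->(3,3)
  grid max=7 at (3,3)
Step 4: ant0:(3,3)->N->(2,3) | ant1:(1,4)->N->(0,4) | ant2:(3,3)->N->(2,3)
  grid max=6 at (3,3)
Step 5: ant0:(2,3)->S->(3,3) | ant1:(0,4)->S->(1,4) | ant2:(2,3)->S->(3,3)
  grid max=9 at (3,3)
Step 6: ant0:(3,3)->N->(2,3) | ant1:(1,4)->N->(0,4) | ant2:(3,3)->N->(2,3)
  grid max=8 at (3,3)

(2,3) (0,4) (2,3)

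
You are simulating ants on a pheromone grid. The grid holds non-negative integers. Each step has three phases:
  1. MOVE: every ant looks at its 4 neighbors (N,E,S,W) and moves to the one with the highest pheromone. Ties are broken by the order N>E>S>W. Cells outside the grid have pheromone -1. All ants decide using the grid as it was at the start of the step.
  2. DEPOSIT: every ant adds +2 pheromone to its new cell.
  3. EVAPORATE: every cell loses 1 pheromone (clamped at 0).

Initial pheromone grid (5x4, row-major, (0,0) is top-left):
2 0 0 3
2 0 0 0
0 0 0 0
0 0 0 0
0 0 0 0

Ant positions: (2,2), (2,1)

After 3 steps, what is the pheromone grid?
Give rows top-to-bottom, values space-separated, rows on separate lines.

After step 1: ants at (1,2),(1,1)
  1 0 0 2
  1 1 1 0
  0 0 0 0
  0 0 0 0
  0 0 0 0
After step 2: ants at (1,1),(1,2)
  0 0 0 1
  0 2 2 0
  0 0 0 0
  0 0 0 0
  0 0 0 0
After step 3: ants at (1,2),(1,1)
  0 0 0 0
  0 3 3 0
  0 0 0 0
  0 0 0 0
  0 0 0 0

0 0 0 0
0 3 3 0
0 0 0 0
0 0 0 0
0 0 0 0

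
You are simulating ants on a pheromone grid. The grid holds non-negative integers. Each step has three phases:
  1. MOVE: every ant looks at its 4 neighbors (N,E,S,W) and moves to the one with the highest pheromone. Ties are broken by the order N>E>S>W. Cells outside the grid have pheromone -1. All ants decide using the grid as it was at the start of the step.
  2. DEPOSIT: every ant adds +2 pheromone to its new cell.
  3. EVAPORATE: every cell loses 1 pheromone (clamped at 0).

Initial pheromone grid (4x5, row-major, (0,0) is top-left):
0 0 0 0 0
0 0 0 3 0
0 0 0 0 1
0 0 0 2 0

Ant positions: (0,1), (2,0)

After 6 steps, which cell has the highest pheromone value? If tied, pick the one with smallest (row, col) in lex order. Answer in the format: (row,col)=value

Answer: (0,3)=3

Derivation:
Step 1: ant0:(0,1)->E->(0,2) | ant1:(2,0)->N->(1,0)
  grid max=2 at (1,3)
Step 2: ant0:(0,2)->E->(0,3) | ant1:(1,0)->N->(0,0)
  grid max=1 at (0,0)
Step 3: ant0:(0,3)->S->(1,3) | ant1:(0,0)->E->(0,1)
  grid max=2 at (1,3)
Step 4: ant0:(1,3)->N->(0,3) | ant1:(0,1)->E->(0,2)
  grid max=1 at (0,2)
Step 5: ant0:(0,3)->S->(1,3) | ant1:(0,2)->E->(0,3)
  grid max=2 at (0,3)
Step 6: ant0:(1,3)->N->(0,3) | ant1:(0,3)->S->(1,3)
  grid max=3 at (0,3)
Final grid:
  0 0 0 3 0
  0 0 0 3 0
  0 0 0 0 0
  0 0 0 0 0
Max pheromone 3 at (0,3)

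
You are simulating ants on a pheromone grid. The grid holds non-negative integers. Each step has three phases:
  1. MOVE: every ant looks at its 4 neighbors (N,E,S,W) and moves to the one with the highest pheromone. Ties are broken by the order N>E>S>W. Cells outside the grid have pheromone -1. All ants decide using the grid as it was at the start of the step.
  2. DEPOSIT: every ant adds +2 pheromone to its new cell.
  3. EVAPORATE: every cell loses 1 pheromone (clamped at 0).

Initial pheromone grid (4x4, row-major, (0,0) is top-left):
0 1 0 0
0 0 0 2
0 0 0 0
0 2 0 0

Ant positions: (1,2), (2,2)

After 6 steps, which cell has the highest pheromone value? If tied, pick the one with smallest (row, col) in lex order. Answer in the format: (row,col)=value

Step 1: ant0:(1,2)->E->(1,3) | ant1:(2,2)->N->(1,2)
  grid max=3 at (1,3)
Step 2: ant0:(1,3)->W->(1,2) | ant1:(1,2)->E->(1,3)
  grid max=4 at (1,3)
Step 3: ant0:(1,2)->E->(1,3) | ant1:(1,3)->W->(1,2)
  grid max=5 at (1,3)
Step 4: ant0:(1,3)->W->(1,2) | ant1:(1,2)->E->(1,3)
  grid max=6 at (1,3)
Step 5: ant0:(1,2)->E->(1,3) | ant1:(1,3)->W->(1,2)
  grid max=7 at (1,3)
Step 6: ant0:(1,3)->W->(1,2) | ant1:(1,2)->E->(1,3)
  grid max=8 at (1,3)
Final grid:
  0 0 0 0
  0 0 6 8
  0 0 0 0
  0 0 0 0
Max pheromone 8 at (1,3)

Answer: (1,3)=8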